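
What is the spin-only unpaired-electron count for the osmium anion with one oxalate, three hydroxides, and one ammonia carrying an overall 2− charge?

Summing ligand charges against the −2 overall charge gives an oxidation state of +3 for osmium.
Osmium is a group-8 element; Os(III) is therefore d⁵.
Counting donor atoms: 1×oxalate (bidentate) → 2 donors; 3×hydroxide (monodentate) → 3 donors; 1×ammonia (monodentate) → 1 donor. Coordination number = 6.
The spin state decides the count: a 5d ion has a large Δₒ and is invariably low-spin.
An octahedral low-spin d⁵ ion is t₂g⁵e_g⁰, giving 1 unpaired electron.

1 unpaired electron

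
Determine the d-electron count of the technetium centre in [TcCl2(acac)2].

d³

Each chloride is −1; each acetylacetonate is −1; balancing the 0 overall charge requires Tc(IV).
Tc sits in group 7, so the d-electron count is 7 − 4 = 3.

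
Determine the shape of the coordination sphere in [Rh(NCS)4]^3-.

Summing ligand charges against the −3 overall charge gives an oxidation state of +1 for rhodium.
Rh sits in group 9, so the d-electron count is 9 − 1 = 8.
With 4 monodentate ligands the coordination number is 4.
A 4d d⁸ ion has a large crystal-field splitting; square planar leaves the high-energy d_{x²−y²} orbital empty and maximises CFSE.

square planar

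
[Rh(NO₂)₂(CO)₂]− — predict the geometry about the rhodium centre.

square planar

Ligand charges: each nitro (N-bound nitrite) is −1; carbonyl is neutral. With an overall charge of −1 the rhodium centre must be in the +1 oxidation state.
Group 9 minus oxidation state 1 gives a d⁸ configuration.
Coordination number: 4.
A 4d d⁸ ion has a large crystal-field splitting; square planar leaves the high-energy d_{x²−y²} orbital empty and maximises CFSE.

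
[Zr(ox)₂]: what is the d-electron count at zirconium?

d⁰

Each oxalate is −2; balancing the 0 overall charge requires Zr(IV).
Zr sits in group 4, so the d-electron count is 4 − 4 = 0.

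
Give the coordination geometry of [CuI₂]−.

Each iodide is −1; balancing the −1 overall charge requires Cu(I).
Cu sits in group 11, so the d-electron count is 11 − 1 = 10.
With 2 monodentate ligands the coordination number is 2.
A d¹⁰ ion with only two ligands adopts a linear arrangement (sp hybridisation; no CFSE preference).

linear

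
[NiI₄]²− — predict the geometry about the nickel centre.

Summing ligand charges against the −2 overall charge gives an oxidation state of +2 for nickel.
Nickel is a group-10 element; Ni(II) is therefore d⁸.
With 4 monodentate ligands the coordination number is 4.
Iodide is a weak-field ligand.
With weak-field ligands the CFSE gain from square planar is small, so a 3d d⁸ ion takes the sterically preferred tetrahedral geometry.

tetrahedral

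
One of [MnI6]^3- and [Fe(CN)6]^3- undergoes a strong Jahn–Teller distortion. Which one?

[MnI6]^3-: Summing ligand charges against the −3 overall charge gives an oxidation state of +3 for manganese. Group 7 minus oxidation state 3 gives a d⁴ configuration. Iodide is a weak-field ligand for a first-row metal, so the complex is high-spin. The t₂g³e_g¹ (high-spin) configuration has an unevenly filled e_g set; the Jahn–Teller theorem predicts a tetragonal distortion (typically axial elongation) to lift the degeneracy.
[Fe(CN)6]^3-: Each cyanide is −1; balancing the −3 overall charge requires Fe(III). Fe sits in group 8, so the d-electron count is 8 − 3 = 5. Cyanide is a strong-field ligand (high in the spectrochemical series) for a first-row metal, so the complex is low-spin. The d⁵ configuration leaves the e_g set evenly filled (or empty) — no strong Jahn–Teller driving force.

[MnI6]^3-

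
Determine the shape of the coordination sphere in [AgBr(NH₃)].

Summing ligand charges against the 0 overall charge gives an oxidation state of +1 for silver.
Silver is a group-11 element; Ag(I) is therefore d¹⁰.
With 2 monodentate ligands the coordination number is 2.
A d¹⁰ ion with only two ligands adopts a linear arrangement (sp hybridisation; no CFSE preference).

linear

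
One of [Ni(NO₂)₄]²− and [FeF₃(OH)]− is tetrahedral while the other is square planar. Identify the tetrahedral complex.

For [Ni(NO₂)₄]²−: Summing ligand charges against the −2 overall charge gives an oxidation state of +2 for nickel. Group 10 minus oxidation state 2 gives a d⁸ configuration. Nitro (N-bound nitrite) is a strong-field ligand (high in the spectrochemical series). A 3d d⁸ ion with strong-field ligands gains enough CFSE to favour square planar over tetrahedral. → square planar.
For [FeF₃(OH)]−: Each fluoride is −1; each hydroxide is −1; balancing the −1 overall charge requires Fe(III). Fe sits in group 8, so the d-electron count is 8 − 3 = 5. A high-spin d⁵ ion has zero CFSE in either geometry, so four ligands adopt the sterically favoured tetrahedral geometry. → tetrahedral.

[FeF₃(OH)]−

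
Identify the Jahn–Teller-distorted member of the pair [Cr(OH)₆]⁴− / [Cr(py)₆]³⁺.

[Cr(OH)₆]⁴−: Summing ligand charges against the −4 overall charge gives an oxidation state of +2 for chromium. Group 6 minus oxidation state 2 gives a d⁴ configuration. Hydroxide is a weak-field ligand for a first-row metal, so the complex is high-spin. The t₂g³e_g¹ (high-spin) configuration has an unevenly filled e_g set; the Jahn–Teller theorem predicts a tetragonal distortion (typically axial elongation) to lift the degeneracy.
[Cr(py)₆]³⁺: Pyridine is neutral; balancing the +3 overall charge requires Cr(III). Cr sits in group 6, so the d-electron count is 6 − 3 = 3. The d³ configuration leaves the e_g set evenly filled (or empty) — no strong Jahn–Teller driving force.

[Cr(OH)₆]⁴−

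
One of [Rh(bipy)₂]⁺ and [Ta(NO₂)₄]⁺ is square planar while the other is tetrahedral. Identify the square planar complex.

[Rh(bipy)₂]⁺

For [Rh(bipy)₂]⁺: Summing ligand charges against the +1 overall charge gives an oxidation state of +1 for rhodium. Rh sits in group 9, so the d-electron count is 9 − 1 = 8. A 4d d⁸ ion has a large crystal-field splitting; square planar leaves the high-energy d_{x²−y²} orbital empty and maximises CFSE. → square planar.
For [Ta(NO₂)₄]⁺: Ligand charges: each nitro (N-bound nitrite) is −1. With an overall charge of +1 the tantalum centre must be in the +5 oxidation state. Group 5 minus oxidation state 5 gives a d⁰ configuration. A d⁰ ion has no crystal-field stabilisation preference between square planar and tetrahedral, so four ligands adopt the sterically favoured tetrahedral geometry. → tetrahedral.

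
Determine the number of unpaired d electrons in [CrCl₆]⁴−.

Ligand charges: each chloride is −1. With an overall charge of −4 the chromium centre must be in the +2 oxidation state.
Chromium is a group-6 element; Cr(II) is therefore d⁴.
The spin state decides the count: Chloride is a weak-field ligand for a first-row metal, so the complex is high-spin.
An octahedral high-spin d⁴ ion is t₂g³e_g¹, giving 4 unpaired electrons.

4 unpaired electrons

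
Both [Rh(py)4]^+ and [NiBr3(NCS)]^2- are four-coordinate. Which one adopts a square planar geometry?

For [Rh(py)4]^+: Ligand charges: pyridine is neutral. With an overall charge of +1 the rhodium centre must be in the +1 oxidation state. Group 9 minus oxidation state 1 gives a d⁸ configuration. A 4d d⁸ ion has a large crystal-field splitting; square planar leaves the high-energy d_{x²−y²} orbital empty and maximises CFSE. → square planar.
For [NiBr3(NCS)]^2-: Ligand charges: each bromide is −1; each isothiocyanate is −1. With an overall charge of −2 the nickel centre must be in the +2 oxidation state. Ni sits in group 10, so the d-electron count is 10 − 2 = 8. Bromide and isothiocyanate are weak-field ligands. With weak-field ligands the CFSE gain from square planar is small, so a 3d d⁸ ion takes the sterically preferred tetrahedral geometry. → tetrahedral.

[Rh(py)4]^+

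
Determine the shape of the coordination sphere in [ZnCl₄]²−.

Ligand charges: each chloride is −1. With an overall charge of −2 the zinc centre must be in the +2 oxidation state.
Zn sits in group 12, so the d-electron count is 12 − 2 = 10.
With 4 monodentate ligands the coordination number is 4.
A d¹⁰ ion has no crystal-field stabilisation preference between square planar and tetrahedral, so four ligands adopt the sterically favoured tetrahedral geometry.

tetrahedral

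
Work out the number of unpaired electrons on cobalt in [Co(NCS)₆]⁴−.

3 unpaired electrons

Ligand charges: each isothiocyanate is −1. With an overall charge of −4 the cobalt centre must be in the +2 oxidation state.
Group 9 minus oxidation state 2 gives a d⁷ configuration.
The spin state decides the count: Isothiocyanate is a weak-field ligand for a first-row metal, so the complex is high-spin.
An octahedral high-spin d⁷ ion is t₂g⁵e_g², giving 3 unpaired electrons.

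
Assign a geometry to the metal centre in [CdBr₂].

linear

Each bromide is −1; balancing the 0 overall charge requires Cd(II).
Cd sits in group 12, so the d-electron count is 12 − 2 = 10.
Coordination number: 2.
A d¹⁰ ion with only two ligands adopts a linear arrangement (sp hybridisation; no CFSE preference).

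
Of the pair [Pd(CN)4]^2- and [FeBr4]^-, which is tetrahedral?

For [Pd(CN)4]^2-: Summing ligand charges against the −2 overall charge gives an oxidation state of +2 for palladium. Group 10 minus oxidation state 2 gives a d⁸ configuration. A 4d d⁸ ion has a large crystal-field splitting; square planar leaves the high-energy d_{x²−y²} orbital empty and maximises CFSE. → square planar.
For [FeBr4]^-: Ligand charges: each bromide is −1. With an overall charge of −1 the iron centre must be in the +3 oxidation state. Fe sits in group 8, so the d-electron count is 8 − 3 = 5. A high-spin d⁵ ion has zero CFSE in either geometry, so four ligands adopt the sterically favoured tetrahedral geometry. → tetrahedral.

[FeBr4]^-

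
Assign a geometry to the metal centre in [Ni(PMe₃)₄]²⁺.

square planar

Summing ligand charges against the +2 overall charge gives an oxidation state of +2 for nickel.
Nickel is a group-10 element; Ni(II) is therefore d⁸.
Coordination number: 4.
Trimethylphosphine is a strong-field ligand (high in the spectrochemical series).
A 3d d⁸ ion with strong-field ligands gains enough CFSE to favour square planar over tetrahedral.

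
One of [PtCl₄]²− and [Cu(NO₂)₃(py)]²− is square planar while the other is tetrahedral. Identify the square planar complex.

For [PtCl₄]²−: Ligand charges: each chloride is −1. With an overall charge of −2 the platinum centre must be in the +2 oxidation state. Pt sits in group 10, so the d-electron count is 10 − 2 = 8. A 5d d⁸ ion has a large crystal-field splitting; square planar leaves the high-energy d_{x²−y²} orbital empty and maximises CFSE. → square planar.
For [Cu(NO₂)₃(py)]²−: Summing ligand charges against the −2 overall charge gives an oxidation state of +1 for copper. Cu sits in group 11, so the d-electron count is 11 − 1 = 10. A d¹⁰ ion has no crystal-field stabilisation preference between square planar and tetrahedral, so four ligands adopt the sterically favoured tetrahedral geometry. → tetrahedral.

[PtCl₄]²−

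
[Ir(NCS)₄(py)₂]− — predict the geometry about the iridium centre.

Summing ligand charges against the −1 overall charge gives an oxidation state of +3 for iridium.
Iridium is a group-9 element; Ir(III) is therefore d⁶.
With 6 monodentate ligands the coordination number is 6.
Six donors around a single metal centre give an octahedral coordination sphere.

octahedral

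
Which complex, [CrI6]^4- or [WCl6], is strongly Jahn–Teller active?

[CrI6]^4-

[CrI6]^4-: Summing ligand charges against the −4 overall charge gives an oxidation state of +2 for chromium. Chromium is a group-6 element; Cr(II) is therefore d⁴. Iodide is a weak-field ligand for a first-row metal, so the complex is high-spin. The t₂g³e_g¹ (high-spin) configuration has an unevenly filled e_g set; the Jahn–Teller theorem predicts a tetragonal distortion (typically axial elongation) to lift the degeneracy.
[WCl6]: Each chloride is −1; balancing the 0 overall charge requires W(VI). W sits in group 6, so the d-electron count is 6 − 6 = 0. The d⁰ configuration leaves the e_g set evenly filled (or empty) — no strong Jahn–Teller driving force.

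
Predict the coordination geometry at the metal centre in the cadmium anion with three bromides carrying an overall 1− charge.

Each bromide is −1; balancing the −1 overall charge requires Cd(II).
Cd sits in group 12, so the d-electron count is 12 − 2 = 10.
Coordination number: 3.
Three ligands around a d¹⁰ centre minimise repulsion in a trigonal-planar arrangement.

trigonal planar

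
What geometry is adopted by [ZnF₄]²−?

Each fluoride is −1; balancing the −2 overall charge requires Zn(II).
Zn sits in group 12, so the d-electron count is 12 − 2 = 10.
With 4 monodentate ligands the coordination number is 4.
A d¹⁰ ion has no crystal-field stabilisation preference between square planar and tetrahedral, so four ligands adopt the sterically favoured tetrahedral geometry.

tetrahedral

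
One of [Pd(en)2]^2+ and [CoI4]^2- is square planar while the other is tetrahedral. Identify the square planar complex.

[Pd(en)2]^2+

For [Pd(en)2]^2+: Ethylenediamine is neutral; balancing the +2 overall charge requires Pd(II). Pd sits in group 10, so the d-electron count is 10 − 2 = 8. A 4d d⁸ ion has a large crystal-field splitting; square planar leaves the high-energy d_{x²−y²} orbital empty and maximises CFSE. → square planar.
For [CoI4]^2-: Summing ligand charges against the −2 overall charge gives an oxidation state of +2 for cobalt. Group 9 minus oxidation state 2 gives a d⁷ configuration. For a high-spin 3d d⁷ ion with weak-field ligands the small Δₜ gives little square-planar CFSE advantage, so four ligands adopt the sterically favoured tetrahedral geometry. → tetrahedral.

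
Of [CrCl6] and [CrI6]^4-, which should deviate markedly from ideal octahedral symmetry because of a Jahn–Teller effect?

[CrCl6]: Summing ligand charges against the 0 overall charge gives an oxidation state of +6 for chromium. Group 6 minus oxidation state 6 gives a d⁰ configuration. The d⁰ configuration leaves the e_g set evenly filled (or empty) — no strong Jahn–Teller driving force.
[CrI6]^4-: Ligand charges: each iodide is −1. With an overall charge of −4 the chromium centre must be in the +2 oxidation state. Chromium is a group-6 element; Cr(II) is therefore d⁴. Iodide is a weak-field ligand for a first-row metal, so the complex is high-spin. The t₂g³e_g¹ (high-spin) configuration has an unevenly filled e_g set; the Jahn–Teller theorem predicts a tetragonal distortion (typically axial elongation) to lift the degeneracy.

[CrI6]^4-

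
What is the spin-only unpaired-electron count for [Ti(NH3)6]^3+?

Ligand charges: ammonia is neutral. With an overall charge of +3 the titanium centre must be in the +3 oxidation state.
Ti sits in group 4, so the d-electron count is 4 − 3 = 1.
In an octahedral field the d¹ configuration is t₂g¹e_g⁰ (only one arrangement possible), giving 1 unpaired electron.

1 unpaired electron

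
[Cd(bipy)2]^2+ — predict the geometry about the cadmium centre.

2,2′-bipyridine is neutral; balancing the +2 overall charge requires Cd(II).
Group 12 minus oxidation state 2 gives a d¹⁰ configuration.
Counting donor atoms: 2×2,2′-bipyridine (bidentate) → 4 donors. Coordination number = 4.
A d¹⁰ ion has no crystal-field stabilisation preference between square planar and tetrahedral, so four ligands adopt the sterically favoured tetrahedral geometry.

tetrahedral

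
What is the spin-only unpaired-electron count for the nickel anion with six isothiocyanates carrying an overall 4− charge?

2

Each isothiocyanate is −1; balancing the −4 overall charge requires Ni(II).
Ni sits in group 10, so the d-electron count is 10 − 2 = 8.
In an octahedral field the d⁸ configuration is t₂g⁶e_g² (only one arrangement possible), giving 2 unpaired electrons.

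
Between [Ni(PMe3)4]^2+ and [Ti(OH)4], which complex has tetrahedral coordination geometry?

For [Ni(PMe3)4]^2+: Summing ligand charges against the +2 overall charge gives an oxidation state of +2 for nickel. Group 10 minus oxidation state 2 gives a d⁸ configuration. Trimethylphosphine is a strong-field ligand (high in the spectrochemical series). A 3d d⁸ ion with strong-field ligands gains enough CFSE to favour square planar over tetrahedral. → square planar.
For [Ti(OH)4]: Each hydroxide is −1; balancing the 0 overall charge requires Ti(IV). Group 4 minus oxidation state 4 gives a d⁰ configuration. A d⁰ ion has no crystal-field stabilisation preference between square planar and tetrahedral, so four ligands adopt the sterically favoured tetrahedral geometry. → tetrahedral.

[Ti(OH)4]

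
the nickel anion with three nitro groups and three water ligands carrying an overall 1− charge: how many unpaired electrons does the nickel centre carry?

Each nitro (N-bound nitrite) is −1; water is neutral; balancing the −1 overall charge requires Ni(II).
Nickel is a group-10 element; Ni(II) is therefore d⁸.
In an octahedral field the d⁸ configuration is t₂g⁶e_g² (only one arrangement possible), giving 2 unpaired electrons.

2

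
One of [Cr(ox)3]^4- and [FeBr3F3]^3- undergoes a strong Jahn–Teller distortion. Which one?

[Cr(ox)3]^4-

[Cr(ox)3]^4-: Each oxalate is −2; balancing the −4 overall charge requires Cr(II). Chromium is a group-6 element; Cr(II) is therefore d⁴. Oxalate is a weak-field ligand for a first-row metal, so the complex is high-spin. The t₂g³e_g¹ (high-spin) configuration has an unevenly filled e_g set; the Jahn–Teller theorem predicts a tetragonal distortion (typically axial elongation) to lift the degeneracy.
[FeBr3F3]^3-: Summing ligand charges against the −3 overall charge gives an oxidation state of +3 for iron. Iron is a group-8 element; Fe(III) is therefore d⁵. Bromide and fluoride are weak-field ligands for a first-row metal, so the complex is high-spin. The d⁵ configuration leaves the e_g set evenly filled (or empty) — no strong Jahn–Teller driving force.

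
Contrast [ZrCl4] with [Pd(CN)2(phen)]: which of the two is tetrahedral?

[ZrCl4]

For [ZrCl4]: Ligand charges: each chloride is −1. With an overall charge of 0 the zirconium centre must be in the +4 oxidation state. Group 4 minus oxidation state 4 gives a d⁰ configuration. A d⁰ ion has no crystal-field stabilisation preference between square planar and tetrahedral, so four ligands adopt the sterically favoured tetrahedral geometry. → tetrahedral.
For [Pd(CN)2(phen)]: Ligand charges: each cyanide is −1; 1,10-phenanthroline is neutral. With an overall charge of 0 the palladium centre must be in the +2 oxidation state. Pd sits in group 10, so the d-electron count is 10 − 2 = 8. A 4d d⁸ ion has a large crystal-field splitting; square planar leaves the high-energy d_{x²−y²} orbital empty and maximises CFSE. → square planar.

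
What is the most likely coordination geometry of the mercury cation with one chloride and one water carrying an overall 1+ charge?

linear

Summing ligand charges against the +1 overall charge gives an oxidation state of +2 for mercury.
Group 12 minus oxidation state 2 gives a d¹⁰ configuration.
Coordination number: 2.
A d¹⁰ ion with only two ligands adopts a linear arrangement (sp hybridisation; no CFSE preference).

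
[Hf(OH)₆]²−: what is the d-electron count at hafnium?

d⁰

Summing ligand charges against the −2 overall charge gives an oxidation state of +4 for hafnium.
Hafnium is a group-4 element; Hf(IV) is therefore d⁰.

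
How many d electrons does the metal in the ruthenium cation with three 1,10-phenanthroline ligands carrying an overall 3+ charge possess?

d5

Summing ligand charges against the +3 overall charge gives an oxidation state of +3 for ruthenium.
Ru sits in group 8, so the d-electron count is 8 − 3 = 5.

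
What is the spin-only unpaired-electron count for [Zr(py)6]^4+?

0 unpaired electrons

Summing ligand charges against the +4 overall charge gives an oxidation state of +4 for zirconium.
Zirconium is a group-4 element; Zr(IV) is therefore d⁰.
In an octahedral field the d⁰ configuration is t₂g⁰e_g⁰, giving 0 unpaired electrons.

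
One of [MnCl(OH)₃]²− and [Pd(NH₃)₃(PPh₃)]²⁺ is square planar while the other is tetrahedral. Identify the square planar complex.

For [MnCl(OH)₃]²−: Summing ligand charges against the −2 overall charge gives an oxidation state of +2 for manganese. Mn sits in group 7, so the d-electron count is 7 − 2 = 5. A high-spin d⁵ ion has zero CFSE in either geometry, so four ligands adopt the sterically favoured tetrahedral geometry. → tetrahedral.
For [Pd(NH₃)₃(PPh₃)]²⁺: Summing ligand charges against the +2 overall charge gives an oxidation state of +2 for palladium. Group 10 minus oxidation state 2 gives a d⁸ configuration. A 4d d⁸ ion has a large crystal-field splitting; square planar leaves the high-energy d_{x²−y²} orbital empty and maximises CFSE. → square planar.

[Pd(NH₃)₃(PPh₃)]²⁺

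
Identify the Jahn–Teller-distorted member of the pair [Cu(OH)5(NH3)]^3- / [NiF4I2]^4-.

[Cu(OH)5(NH3)]^3-: Ligand charges: each hydroxide is −1; ammonia is neutral. With an overall charge of −3 the copper centre must be in the +2 oxidation state. Copper is a group-11 element; Cu(II) is therefore d⁹. The t₂g⁶e_g³ configuration has an unevenly filled e_g set; the Jahn–Teller theorem predicts a tetragonal distortion (typically axial elongation) to lift the degeneracy.
[NiF4I2]^4-: Each fluoride is −1; each iodide is −1; balancing the −4 overall charge requires Ni(II). Group 10 minus oxidation state 2 gives a d⁸ configuration. The d⁸ configuration leaves the e_g set evenly filled (or empty) — no strong Jahn–Teller driving force.

[Cu(OH)5(NH3)]^3-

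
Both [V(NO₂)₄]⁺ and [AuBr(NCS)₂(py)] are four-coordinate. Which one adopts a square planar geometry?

[AuBr(NCS)₂(py)]

For [V(NO₂)₄]⁺: Summing ligand charges against the +1 overall charge gives an oxidation state of +5 for vanadium. Group 5 minus oxidation state 5 gives a d⁰ configuration. A d⁰ ion has no crystal-field stabilisation preference between square planar and tetrahedral, so four ligands adopt the sterically favoured tetrahedral geometry. → tetrahedral.
For [AuBr(NCS)₂(py)]: Each bromide is −1; each isothiocyanate is −1; pyridine is neutral; balancing the 0 overall charge requires Au(III). Gold is a group-11 element; Au(III) is therefore d⁸. A 5d d⁸ ion has a large crystal-field splitting; square planar leaves the high-energy d_{x²−y²} orbital empty and maximises CFSE. → square planar.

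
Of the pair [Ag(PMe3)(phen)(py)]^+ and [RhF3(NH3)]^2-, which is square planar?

For [Ag(PMe3)(phen)(py)]^+: Ligand charges: trimethylphosphine is neutral; 1,10-phenanthroline is neutral; pyridine is neutral. With an overall charge of +1 the silver centre must be in the +1 oxidation state. Silver is a group-11 element; Ag(I) is therefore d¹⁰. A d¹⁰ ion has no crystal-field stabilisation preference between square planar and tetrahedral, so four ligands adopt the sterically favoured tetrahedral geometry. → tetrahedral.
For [RhF3(NH3)]^2-: Each fluoride is −1; ammonia is neutral; balancing the −2 overall charge requires Rh(I). Group 9 minus oxidation state 1 gives a d⁸ configuration. A 4d d⁸ ion has a large crystal-field splitting; square planar leaves the high-energy d_{x²−y²} orbital empty and maximises CFSE. → square planar.

[RhF3(NH3)]^2-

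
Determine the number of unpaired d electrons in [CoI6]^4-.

3

Summing ligand charges against the −4 overall charge gives an oxidation state of +2 for cobalt.
Group 9 minus oxidation state 2 gives a d⁷ configuration.
The spin state decides the count: Iodide is a weak-field ligand for a first-row metal, so the complex is high-spin.
An octahedral high-spin d⁷ ion is t₂g⁵e_g², giving 3 unpaired electrons.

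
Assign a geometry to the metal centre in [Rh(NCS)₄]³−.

square planar

Ligand charges: each isothiocyanate is −1. With an overall charge of −3 the rhodium centre must be in the +1 oxidation state.
Rhodium is a group-9 element; Rh(I) is therefore d⁸.
Coordination number: 4.
A 4d d⁸ ion has a large crystal-field splitting; square planar leaves the high-energy d_{x²−y²} orbital empty and maximises CFSE.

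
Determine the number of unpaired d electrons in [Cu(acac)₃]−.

1

Summing ligand charges against the −1 overall charge gives an oxidation state of +2 for copper.
Cu sits in group 11, so the d-electron count is 11 − 2 = 9.
Counting donor atoms: 3×acetylacetonate (bidentate) → 6 donors. Coordination number = 6.
In an octahedral field the d⁹ configuration is t₂g⁶e_g³ (only one arrangement possible), giving 1 unpaired electron.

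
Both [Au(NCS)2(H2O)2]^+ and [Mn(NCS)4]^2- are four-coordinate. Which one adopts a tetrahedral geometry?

For [Au(NCS)2(H2O)2]^+: Ligand charges: each isothiocyanate is −1; water is neutral. With an overall charge of +1 the gold centre must be in the +3 oxidation state. Gold is a group-11 element; Au(III) is therefore d⁸. A 5d d⁸ ion has a large crystal-field splitting; square planar leaves the high-energy d_{x²−y²} orbital empty and maximises CFSE. → square planar.
For [Mn(NCS)4]^2-: Summing ligand charges against the −2 overall charge gives an oxidation state of +2 for manganese. Mn sits in group 7, so the d-electron count is 7 − 2 = 5. A high-spin d⁵ ion has zero CFSE in either geometry, so four ligands adopt the sterically favoured tetrahedral geometry. → tetrahedral.

[Mn(NCS)4]^2-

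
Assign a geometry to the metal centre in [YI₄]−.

tetrahedral

Ligand charges: each iodide is −1. With an overall charge of −1 the yttrium centre must be in the +3 oxidation state.
Yttrium is a group-3 element; Y(III) is therefore d⁰.
Coordination number: 4.
A d⁰ ion has no crystal-field stabilisation preference between square planar and tetrahedral, so four ligands adopt the sterically favoured tetrahedral geometry.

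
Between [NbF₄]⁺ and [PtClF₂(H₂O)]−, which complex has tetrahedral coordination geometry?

[NbF₄]⁺

For [NbF₄]⁺: Each fluoride is −1; balancing the +1 overall charge requires Nb(V). Niobium is a group-5 element; Nb(V) is therefore d⁰. A d⁰ ion has no crystal-field stabilisation preference between square planar and tetrahedral, so four ligands adopt the sterically favoured tetrahedral geometry. → tetrahedral.
For [PtClF₂(H₂O)]−: Ligand charges: each chloride is −1; each fluoride is −1; water is neutral. With an overall charge of −1 the platinum centre must be in the +2 oxidation state. Group 10 minus oxidation state 2 gives a d⁸ configuration. A 5d d⁸ ion has a large crystal-field splitting; square planar leaves the high-energy d_{x²−y²} orbital empty and maximises CFSE. → square planar.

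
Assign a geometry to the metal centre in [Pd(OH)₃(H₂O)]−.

Each hydroxide is −1; water is neutral; balancing the −1 overall charge requires Pd(II).
Pd sits in group 10, so the d-electron count is 10 − 2 = 8.
With 4 monodentate ligands the coordination number is 4.
A 4d d⁸ ion has a large crystal-field splitting; square planar leaves the high-energy d_{x²−y²} orbital empty and maximises CFSE.

square planar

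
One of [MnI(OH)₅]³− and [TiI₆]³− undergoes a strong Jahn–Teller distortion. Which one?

[MnI(OH)₅]³−: Each iodide is −1; each hydroxide is −1; balancing the −3 overall charge requires Mn(III). Group 7 minus oxidation state 3 gives a d⁴ configuration. Hydroxide and iodide are weak-field ligands for a first-row metal, so the complex is high-spin. The t₂g³e_g¹ (high-spin) configuration has an unevenly filled e_g set; the Jahn–Teller theorem predicts a tetragonal distortion (typically axial elongation) to lift the degeneracy.
[TiI₆]³−: Each iodide is −1; balancing the −3 overall charge requires Ti(III). Titanium is a group-4 element; Ti(III) is therefore d¹. The d¹ configuration leaves the e_g set evenly filled (or empty) — no strong Jahn–Teller driving force.

[MnI(OH)₅]³−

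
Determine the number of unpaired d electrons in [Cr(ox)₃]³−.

3

Each oxalate is −2; balancing the −3 overall charge requires Cr(III).
Group 6 minus oxidation state 3 gives a d³ configuration.
Counting donor atoms: 3×oxalate (bidentate) → 6 donors. Coordination number = 6.
In an octahedral field the d³ configuration is t₂g³e_g⁰ (only one arrangement possible), giving 3 unpaired electrons.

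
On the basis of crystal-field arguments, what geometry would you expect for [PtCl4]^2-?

square planar

Ligand charges: each chloride is −1. With an overall charge of −2 the platinum centre must be in the +2 oxidation state.
Platinum is a group-10 element; Pt(II) is therefore d⁸.
With 4 monodentate ligands the coordination number is 4.
A 5d d⁸ ion has a large crystal-field splitting; square planar leaves the high-energy d_{x²−y²} orbital empty and maximises CFSE.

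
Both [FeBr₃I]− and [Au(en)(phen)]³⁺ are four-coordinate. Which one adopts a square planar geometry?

[Au(en)(phen)]³⁺

For [FeBr₃I]−: Summing ligand charges against the −1 overall charge gives an oxidation state of +3 for iron. Group 8 minus oxidation state 3 gives a d⁵ configuration. A high-spin d⁵ ion has zero CFSE in either geometry, so four ligands adopt the sterically favoured tetrahedral geometry. → tetrahedral.
For [Au(en)(phen)]³⁺: Summing ligand charges against the +3 overall charge gives an oxidation state of +3 for gold. Au sits in group 11, so the d-electron count is 11 − 3 = 8. A 5d d⁸ ion has a large crystal-field splitting; square planar leaves the high-energy d_{x²−y²} orbital empty and maximises CFSE. → square planar.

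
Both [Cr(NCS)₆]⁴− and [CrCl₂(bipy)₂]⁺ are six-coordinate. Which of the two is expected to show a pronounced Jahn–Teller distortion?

[Cr(NCS)₆]⁴−: Ligand charges: each isothiocyanate is −1. With an overall charge of −4 the chromium centre must be in the +2 oxidation state. Group 6 minus oxidation state 2 gives a d⁴ configuration. Isothiocyanate is a weak-field ligand for a first-row metal, so the complex is high-spin. The t₂g³e_g¹ (high-spin) configuration has an unevenly filled e_g set; the Jahn–Teller theorem predicts a tetragonal distortion (typically axial elongation) to lift the degeneracy.
[CrCl₂(bipy)₂]⁺: Ligand charges: each chloride is −1; 2,2′-bipyridine is neutral. With an overall charge of +1 the chromium centre must be in the +3 oxidation state. Group 6 minus oxidation state 3 gives a d³ configuration. The d³ configuration leaves the e_g set evenly filled (or empty) — no strong Jahn–Teller driving force.

[Cr(NCS)₆]⁴−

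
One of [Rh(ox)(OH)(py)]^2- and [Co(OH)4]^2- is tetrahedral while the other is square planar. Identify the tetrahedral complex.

For [Rh(ox)(OH)(py)]^2-: Ligand charges: each oxalate is −2; each hydroxide is −1; pyridine is neutral. With an overall charge of −2 the rhodium centre must be in the +1 oxidation state. Rh sits in group 9, so the d-electron count is 9 − 1 = 8. A 4d d⁸ ion has a large crystal-field splitting; square planar leaves the high-energy d_{x²−y²} orbital empty and maximises CFSE. → square planar.
For [Co(OH)4]^2-: Summing ligand charges against the −2 overall charge gives an oxidation state of +2 for cobalt. Group 9 minus oxidation state 2 gives a d⁷ configuration. For a high-spin 3d d⁷ ion with weak-field ligands the small Δₜ gives little square-planar CFSE advantage, so four ligands adopt the sterically favoured tetrahedral geometry. → tetrahedral.

[Co(OH)4]^2-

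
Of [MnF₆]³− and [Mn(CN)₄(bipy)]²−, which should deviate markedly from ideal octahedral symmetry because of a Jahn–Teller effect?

[MnF₆]³−: Summing ligand charges against the −3 overall charge gives an oxidation state of +3 for manganese. Group 7 minus oxidation state 3 gives a d⁴ configuration. Fluoride is a weak-field ligand for a first-row metal, so the complex is high-spin. The t₂g³e_g¹ (high-spin) configuration has an unevenly filled e_g set; the Jahn–Teller theorem predicts a tetragonal distortion (typically axial elongation) to lift the degeneracy.
[Mn(CN)₄(bipy)]²−: Summing ligand charges against the −2 overall charge gives an oxidation state of +2 for manganese. Group 7 minus oxidation state 2 gives a d⁵ configuration. Cyanide is a strong-field ligand (high in the spectrochemical series) for a first-row metal, so the complex is low-spin. The d⁵ configuration leaves the e_g set evenly filled (or empty) — no strong Jahn–Teller driving force.

[MnF₆]³−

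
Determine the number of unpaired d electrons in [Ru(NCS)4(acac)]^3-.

0 unpaired electrons

Each isothiocyanate is −1; each acetylacetonate is −1; balancing the −3 overall charge requires Ru(II).
Group 8 minus oxidation state 2 gives a d⁶ configuration.
Counting donor atoms: 4×isothiocyanate (monodentate) → 4 donors; 1×acetylacetonate (bidentate) → 2 donors. Coordination number = 6.
The spin state decides the count: a 4d ion has a large Δₒ and is invariably low-spin.
An octahedral low-spin d⁶ ion is t₂g⁶e_g⁰, giving 0 unpaired electrons.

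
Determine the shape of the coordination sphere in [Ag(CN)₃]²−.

trigonal planar

Ligand charges: each cyanide is −1. With an overall charge of −2 the silver centre must be in the +1 oxidation state.
Silver is a group-11 element; Ag(I) is therefore d¹⁰.
Coordination number: 3.
Three ligands around a d¹⁰ centre minimise repulsion in a trigonal-planar arrangement.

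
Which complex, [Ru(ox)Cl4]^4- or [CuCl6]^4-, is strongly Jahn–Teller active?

[Ru(ox)Cl4]^4-: Ligand charges: each oxalate is −2; each chloride is −1. With an overall charge of −4 the ruthenium centre must be in the +2 oxidation state. Ruthenium is a group-8 element; Ru(II) is therefore d⁶. A 4d ion has a large Δₒ and is invariably low-spin. The d⁶ configuration leaves the e_g set evenly filled (or empty) — no strong Jahn–Teller driving force.
[CuCl6]^4-: Ligand charges: each chloride is −1. With an overall charge of −4 the copper centre must be in the +2 oxidation state. Group 11 minus oxidation state 2 gives a d⁹ configuration. The t₂g⁶e_g³ configuration has an unevenly filled e_g set; the Jahn–Teller theorem predicts a tetragonal distortion (typically axial elongation) to lift the degeneracy.

[CuCl6]^4-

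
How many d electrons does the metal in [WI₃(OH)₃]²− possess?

Each iodide is −1; each hydroxide is −1; balancing the −2 overall charge requires W(IV).
Tungsten is a group-6 element; W(IV) is therefore d².

d²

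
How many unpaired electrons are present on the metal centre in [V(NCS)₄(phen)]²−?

3

Each isothiocyanate is −1; 1,10-phenanthroline is neutral; balancing the −2 overall charge requires V(II).
Vanadium is a group-5 element; V(II) is therefore d³.
Counting donor atoms: 4×isothiocyanate (monodentate) → 4 donors; 1×1,10-phenanthroline (bidentate) → 2 donors. Coordination number = 6.
In an octahedral field the d³ configuration is t₂g³e_g⁰ (only one arrangement possible), giving 3 unpaired electrons.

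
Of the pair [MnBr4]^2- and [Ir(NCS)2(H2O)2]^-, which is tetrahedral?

[MnBr4]^2-

For [MnBr4]^2-: Summing ligand charges against the −2 overall charge gives an oxidation state of +2 for manganese. Mn sits in group 7, so the d-electron count is 7 − 2 = 5. A high-spin d⁵ ion has zero CFSE in either geometry, so four ligands adopt the sterically favoured tetrahedral geometry. → tetrahedral.
For [Ir(NCS)2(H2O)2]^-: Ligand charges: each isothiocyanate is −1; water is neutral. With an overall charge of −1 the iridium centre must be in the +1 oxidation state. Iridium is a group-9 element; Ir(I) is therefore d⁸. A 5d d⁸ ion has a large crystal-field splitting; square planar leaves the high-energy d_{x²−y²} orbital empty and maximises CFSE. → square planar.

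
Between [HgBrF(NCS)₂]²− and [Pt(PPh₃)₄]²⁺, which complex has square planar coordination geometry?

[Pt(PPh₃)₄]²⁺

For [HgBrF(NCS)₂]²−: Ligand charges: each bromide is −1; each fluoride is −1; each isothiocyanate is −1. With an overall charge of −2 the mercury centre must be in the +2 oxidation state. Group 12 minus oxidation state 2 gives a d¹⁰ configuration. A d¹⁰ ion has no crystal-field stabilisation preference between square planar and tetrahedral, so four ligands adopt the sterically favoured tetrahedral geometry. → tetrahedral.
For [Pt(PPh₃)₄]²⁺: Summing ligand charges against the +2 overall charge gives an oxidation state of +2 for platinum. Group 10 minus oxidation state 2 gives a d⁸ configuration. A 5d d⁸ ion has a large crystal-field splitting; square planar leaves the high-energy d_{x²−y²} orbital empty and maximises CFSE. → square planar.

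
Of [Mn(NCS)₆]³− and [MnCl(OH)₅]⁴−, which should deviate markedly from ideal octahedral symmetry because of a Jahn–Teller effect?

[Mn(NCS)₆]³−: Ligand charges: each isothiocyanate is −1. With an overall charge of −3 the manganese centre must be in the +3 oxidation state. Mn sits in group 7, so the d-electron count is 7 − 3 = 4. Isothiocyanate is a weak-field ligand for a first-row metal, so the complex is high-spin. The t₂g³e_g¹ (high-spin) configuration has an unevenly filled e_g set; the Jahn–Teller theorem predicts a tetragonal distortion (typically axial elongation) to lift the degeneracy.
[MnCl(OH)₅]⁴−: Summing ligand charges against the −4 overall charge gives an oxidation state of +2 for manganese. Group 7 minus oxidation state 2 gives a d⁵ configuration. Chloride and hydroxide are weak-field ligands for a first-row metal, so the complex is high-spin. The d⁵ configuration leaves the e_g set evenly filled (or empty) — no strong Jahn–Teller driving force.

[Mn(NCS)₆]³−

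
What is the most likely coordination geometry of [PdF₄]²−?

Summing ligand charges against the −2 overall charge gives an oxidation state of +2 for palladium.
Pd sits in group 10, so the d-electron count is 10 − 2 = 8.
With 4 monodentate ligands the coordination number is 4.
A 4d d⁸ ion has a large crystal-field splitting; square planar leaves the high-energy d_{x²−y²} orbital empty and maximises CFSE.

square planar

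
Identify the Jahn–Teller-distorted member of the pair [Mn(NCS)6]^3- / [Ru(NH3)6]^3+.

[Mn(NCS)6]^3-: Summing ligand charges against the −3 overall charge gives an oxidation state of +3 for manganese. Manganese is a group-7 element; Mn(III) is therefore d⁴. Isothiocyanate is a weak-field ligand for a first-row metal, so the complex is high-spin. The t₂g³e_g¹ (high-spin) configuration has an unevenly filled e_g set; the Jahn–Teller theorem predicts a tetragonal distortion (typically axial elongation) to lift the degeneracy.
[Ru(NH3)6]^3+: Summing ligand charges against the +3 overall charge gives an oxidation state of +3 for ruthenium. Group 8 minus oxidation state 3 gives a d⁵ configuration. A 4d ion has a large Δₒ and is invariably low-spin. The d⁵ configuration leaves the e_g set evenly filled (or empty) — no strong Jahn–Teller driving force.

[Mn(NCS)6]^3-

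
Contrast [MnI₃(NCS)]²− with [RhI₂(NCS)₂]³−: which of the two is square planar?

[RhI₂(NCS)₂]³−

For [MnI₃(NCS)]²−: Each iodide is −1; each isothiocyanate is −1; balancing the −2 overall charge requires Mn(II). Manganese is a group-7 element; Mn(II) is therefore d⁵. A high-spin d⁵ ion has zero CFSE in either geometry, so four ligands adopt the sterically favoured tetrahedral geometry. → tetrahedral.
For [RhI₂(NCS)₂]³−: Each iodide is −1; each isothiocyanate is −1; balancing the −3 overall charge requires Rh(I). Rhodium is a group-9 element; Rh(I) is therefore d⁸. A 4d d⁸ ion has a large crystal-field splitting; square planar leaves the high-energy d_{x²−y²} orbital empty and maximises CFSE. → square planar.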